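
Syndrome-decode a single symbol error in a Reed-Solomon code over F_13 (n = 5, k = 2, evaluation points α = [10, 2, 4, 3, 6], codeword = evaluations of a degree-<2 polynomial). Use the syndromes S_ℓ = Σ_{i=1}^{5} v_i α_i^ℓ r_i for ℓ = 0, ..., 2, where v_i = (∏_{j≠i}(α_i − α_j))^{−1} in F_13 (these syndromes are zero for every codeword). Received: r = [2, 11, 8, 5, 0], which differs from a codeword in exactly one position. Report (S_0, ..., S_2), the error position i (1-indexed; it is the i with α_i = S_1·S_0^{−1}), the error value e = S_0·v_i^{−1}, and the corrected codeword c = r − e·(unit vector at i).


S = (2, 8, 6), error at position 3, error magnitude e = 9, c = [2, 11, 12, 5, 0].

Step 1: column multipliers v_i = (∏_{j≠i}(α_i − α_j))^{−1} mod 13.
  i = 1 (α = 10): (10−2)(10−4)(10−3)(10−6) = 8·6·7·4 = 1344 ≡ 5, so v_1 = 5^{−1} = 8 (mod 13).
  i = 2 (α = 2): (2−10)(2−4)(2−3)(2−6) = (−8)·(−2)·(−1)·(−4) = 64 ≡ 12, so v_2 = 12^{−1} = 12 (mod 13).
  i = 3 (α = 4): (4−10)(4−2)(4−3)(4−6) = (−6)·2·1·(−2) = 24 ≡ 11, so v_3 = 11^{−1} = 6 (mod 13).
  i = 4 (α = 3): (3−10)(3−2)(3−4)(3−6) = (−7)·1·(−1)·(−3) = −21 ≡ 5, so v_4 = 5^{−1} = 8 (mod 13).
  i = 5 (α = 6): (6−10)(6−2)(6−4)(6−3) = (−4)·4·2·3 = −96 ≡ 8, so v_5 = 8^{−1} = 5 (mod 13).
  v = [8, 12, 6, 8, 5].
Step 2: syndromes of r = [2, 11, 8, 5, 0] (all sums mod 13).
  S_0 = Σ v_i r_i = 8·2 + 12·11 + 6·8 + 8·5 + 5·0 = 236 ≡ 2.
  S_1 = Σ v_i α_i r_i = 8·10·2 + 12·2·11 + 6·4·8 + 8·3·5 + 5·6·0 = 736 ≡ 8.
  α_i^2 mod 13 = [9, 4, 3, 9, 10].
  S_2 = Σ v_i α_i^2 r_i = 8·9·2 + 12·4·11 + 6·3·8 + 8·9·5 + 5·10·0 = 1176 ≡ 6.
  S = (2, 8, 6) ≠ 0, so r is not a codeword (an error is present).
Step 3: locate the error. For a single error e at position i, S_ℓ = v_i·e·α_i^ℓ, so α_err = S_1/S_0.
  S_0^{−1} = 2^{−1} = 7 (mod 13), so α_err = 8·7 = 56 ≡ 4 = α_3. Error position i = 3.
  Consistency check: S_2/S_1 = 6·5 = 30 ≡ 4 = α_err ✓ (single-error assumption holds).
Step 4: error magnitude e = S_0/v_3 = S_0·∏_{j≠3}(α_3 − α_j) = 2·11 = 22 ≡ 9 (mod 13).
Step 5: correct position 3: c_3 = r_3 − e = 8 − 9 ≡ 12 (mod 13). Hence c = [2, 11, 12, 5, 0].
  Check: interpolating c through the α_i gives m(x) = 10 + 7·x (degree < 2) with m(α_i) = c_i for every i, so c is indeed a codeword.


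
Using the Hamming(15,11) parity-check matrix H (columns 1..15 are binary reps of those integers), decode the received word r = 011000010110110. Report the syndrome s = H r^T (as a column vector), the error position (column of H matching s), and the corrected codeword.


s = (1, 0, 1, 1)^T, error position = 11, corrected codeword c = 011000010100110

Compute s = H r^T mod 2 one row at a time:
  s_1 = 1 + 0 + 1 + 1 + 0 + 1 + 1 + 0 = 5 ≡ 1 (mod 2).
  s_2 = 0 + 0 + 0 + 0 + 0 + 1 + 1 + 0 = 2 ≡ 0 (mod 2).
  s_3 = 1 + 1 + 0 + 0 + 1 + 1 + 1 + 0 = 5 ≡ 1 (mod 2).
  s_4 = 0 + 1 + 0 + 0 + 0 + 1 + 1 + 0 = 3 ≡ 1 (mod 2).
s = (1, 0, 1, 1)^T — this equals column 11 of H (binary 1011), so error is at position 11.
Correct: flip bit 11 of r = 011000010110110 to get c = 011000010100110.


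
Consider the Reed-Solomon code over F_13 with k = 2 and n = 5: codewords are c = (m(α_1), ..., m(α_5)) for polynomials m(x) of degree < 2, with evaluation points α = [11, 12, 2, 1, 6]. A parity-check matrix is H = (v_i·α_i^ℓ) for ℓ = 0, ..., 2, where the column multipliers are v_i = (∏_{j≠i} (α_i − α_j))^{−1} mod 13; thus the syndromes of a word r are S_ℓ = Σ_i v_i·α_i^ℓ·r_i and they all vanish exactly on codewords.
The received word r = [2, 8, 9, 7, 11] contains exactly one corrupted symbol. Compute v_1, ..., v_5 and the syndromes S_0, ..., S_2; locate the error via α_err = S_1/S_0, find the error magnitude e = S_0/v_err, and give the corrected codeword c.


S = (12, 11, 9), error at position 3, error magnitude e = 9, c = [2, 8, 0, 7, 11].

Step 1: column multipliers v_i = (∏_{j≠i}(α_i − α_j))^{−1} mod 13.
  i = 1 (α = 11): (11−12)(11−2)(11−1)(11−6) = (−1)·9·10·5 = −450 ≡ 5, so v_1 = 5^{−1} = 8 (mod 13).
  i = 2 (α = 12): (12−11)(12−2)(12−1)(12−6) = 1·10·11·6 = 660 ≡ 10, so v_2 = 10^{−1} = 4 (mod 13).
  i = 3 (α = 2): (2−11)(2−12)(2−1)(2−6) = (−9)·(−10)·1·(−4) = −360 ≡ 4, so v_3 = 4^{−1} = 10 (mod 13).
  i = 4 (α = 1): (1−11)(1−12)(1−2)(1−6) = (−10)·(−11)·(−1)·(−5) = 550 ≡ 4, so v_4 = 4^{−1} = 10 (mod 13).
  i = 5 (α = 6): (6−11)(6−12)(6−2)(6−1) = (−5)·(−6)·4·5 = 600 ≡ 2, so v_5 = 2^{−1} = 7 (mod 13).
  v = [8, 4, 10, 10, 7].
Step 2: syndromes of r = [2, 8, 9, 7, 11] (all sums mod 13).
  S_0 = Σ v_i r_i = 8·2 + 4·8 + 10·9 + 10·7 + 7·11 = 285 ≡ 12.
  S_1 = Σ v_i α_i r_i = 8·11·2 + 4·12·8 + 10·2·9 + 10·1·7 + 7·6·11 = 1272 ≡ 11.
  α_i^2 mod 13 = [4, 1, 4, 1, 10].
  S_2 = Σ v_i α_i^2 r_i = 8·4·2 + 4·1·8 + 10·4·9 + 10·1·7 + 7·10·11 = 1296 ≡ 9.
  S = (12, 11, 9) ≠ 0, so r is not a codeword (an error is present).
Step 3: locate the error. For a single error e at position i, S_ℓ = v_i·e·α_i^ℓ, so α_err = S_1/S_0.
  S_0^{−1} = 12^{−1} = 12 (mod 13), so α_err = 11·12 = 132 ≡ 2 = α_3. Error position i = 3.
  Consistency check: S_2/S_1 = 9·6 = 54 ≡ 2 = α_err ✓ (single-error assumption holds).
Step 4: error magnitude e = S_0/v_3 = S_0·∏_{j≠3}(α_3 − α_j) = 12·4 = 48 ≡ 9 (mod 13).
Step 5: correct position 3: c_3 = r_3 − e = 9 − 9 ≡ 0 (mod 13). Hence c = [2, 8, 0, 7, 11].
  Check: interpolating c through the α_i gives m(x) = 1 + 6·x (degree < 2) with m(α_i) = c_i for every i, so c is indeed a codeword.


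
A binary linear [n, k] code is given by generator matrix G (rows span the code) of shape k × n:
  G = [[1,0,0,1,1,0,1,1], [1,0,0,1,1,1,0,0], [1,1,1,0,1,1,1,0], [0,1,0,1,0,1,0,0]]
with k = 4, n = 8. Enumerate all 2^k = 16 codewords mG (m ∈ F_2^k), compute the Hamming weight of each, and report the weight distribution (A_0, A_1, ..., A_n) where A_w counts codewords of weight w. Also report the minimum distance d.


Weight distribution: A_0 = 1, A_2 = 1, A_3 = 4, A_4 = 3, A_5 = 4, A_6 = 3. Minimum distance d = 2.

Enumerate all 2^4 = 16 messages m ∈ F_2^4.
For each, compute codeword c = mG in F_2^8, then tally its weight.
  m = 0000 → c = 00000000, weight = 0.
  m = 1000 → c = 10011011, weight = 5.
  m = 0100 → c = 10011100, weight = 4.
  m = 1100 → c = 00000111, weight = 3.
  m = 0010 → c = 11101110, weight = 6.
  m = 1010 → c = 01110101, weight = 5.
  m = 0110 → c = 01110010, weight = 4.
  m = 1110 → c = 11101001, weight = 5.
  m = 0001 → c = 01010100, weight = 3.
  m = 1001 → c = 11001111, weight = 6.
  m = 0101 → c = 11001000, weight = 3.
  m = 1101 → c = 01010011, weight = 4.
  m = 0011 → c = 10111010, weight = 5.
  m = 1011 → c = 00100001, weight = 2.
  m = 0111 → c = 00100110, weight = 3.
  m = 1111 → c = 10111101, weight = 6.
Tally weights:
  weight 0: 1 codewords.
  weight 2: 1 codewords.
  weight 3: 4 codewords.
  weight 4: 3 codewords.
  weight 5: 4 codewords.
  weight 6: 3 codewords.
Minimum distance d = smallest w > 0 with A_w > 0 = 2.
Sanity: Σ A_w = 16 = 2^4 = 16 ✓.


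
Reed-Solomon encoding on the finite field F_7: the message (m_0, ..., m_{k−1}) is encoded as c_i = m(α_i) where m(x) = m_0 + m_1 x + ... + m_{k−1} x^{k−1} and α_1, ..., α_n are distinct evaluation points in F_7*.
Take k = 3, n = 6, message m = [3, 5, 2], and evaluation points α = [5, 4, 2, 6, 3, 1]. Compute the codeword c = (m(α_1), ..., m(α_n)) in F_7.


c = [1, 6, 0, 0, 1, 3]

Message polynomial: m(x) = 3 + 5·x + 2·x^2 (mod 7).
For each evaluation point α_i, compute m(α_i) mod 7:
  α_1 = 5: Horner steps 2 → 1 → 1, so m(5) = 1.
  α_2 = 4: Horner steps 2 → 6 → 6, so m(4) = 6.
  α_3 = 2: Horner steps 2 → 2 → 0, so m(2) = 0.
  α_4 = 6: Horner steps 2 → 3 → 0, so m(6) = 0.
  α_5 = 3: Horner steps 2 → 4 → 1, so m(3) = 1.
  α_6 = 1: Horner steps 2 → 0 → 3, so m(1) = 3.
Codeword c = [1, 6, 0, 0, 1, 3] ∈ F_7^6.


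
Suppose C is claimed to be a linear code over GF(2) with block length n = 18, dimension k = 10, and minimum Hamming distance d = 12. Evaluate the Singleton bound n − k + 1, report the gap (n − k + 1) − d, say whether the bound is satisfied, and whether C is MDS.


Singleton RHS = n − k + 1 = 9, slack = -3, bound violated (no such code; not MDS).

Singleton bound: d ≤ n − k + 1.
Here n = 18, k = 10, so n − k + 1 = 9.
Given d = 12, check d ≤ 9: NO.
Slack = (n − k + 1) − d = -3.
The slack is negative: d = 12 exceeds n − k + 1 = 9 by 3, so the Singleton bound is violated and no linear [18, 10, 12]_2 code can exist. In particular it is not MDS (MDS requires d = n − k + 1 exactly).
Description: the claimed parameters are [18, 10, 12]_2; such a code would be impossible (violates the Singleton bound).


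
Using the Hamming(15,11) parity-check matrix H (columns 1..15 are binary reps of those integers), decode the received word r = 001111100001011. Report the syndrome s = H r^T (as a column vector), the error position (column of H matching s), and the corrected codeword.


s = (1, 1, 1, 0)^T, error position = 14, corrected codeword c = 001111100001001

Compute s = H r^T mod 2 one row at a time:
  s_1 = 0 + 0 + 0 + 0 + 1 + 0 + 1 + 1 = 3 ≡ 1 (mod 2).
  s_2 = 1 + 1 + 1 + 1 + 1 + 0 + 1 + 1 = 7 ≡ 1 (mod 2).
  s_3 = 0 + 1 + 1 + 1 + 0 + 0 + 1 + 1 = 5 ≡ 1 (mod 2).
  s_4 = 0 + 1 + 1 + 1 + 0 + 0 + 0 + 1 = 4 ≡ 0 (mod 2).
s = (1, 1, 1, 0)^T — this equals column 14 of H (binary 1110), so error is at position 14.
Correct: flip bit 14 of r = 001111100001011 to get c = 001111100001001.


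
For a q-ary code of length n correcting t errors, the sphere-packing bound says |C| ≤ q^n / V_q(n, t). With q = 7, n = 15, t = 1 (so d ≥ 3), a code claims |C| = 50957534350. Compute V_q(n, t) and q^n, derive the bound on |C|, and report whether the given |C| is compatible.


V_q(n, t) = 91, q^n = 4747561509943, Hamming bound = 52171005603, |C| = 50957534350 ≤ bound (satisfied).

Step 1: Compute V_q(n, t) = Σ_{j=0}^1 C(n, j) (q−1)^j.
  j = 0: C(15,0)·(6)^0 = 1·1 = 1.
  j = 1: C(15,1)·(6)^1 = 15·6 = 90.
  V_q(n, t) = 1 + 90 = 91.
Step 2: q^n = 7^15 = 4747561509943.
Step 3: Hamming bound ⌊q^n / V_q(n,t)⌋ = ⌊4747561509943/91⌋ = 52171005603.
Step 4: Compare |C| = 50957534350 to 52171005603: satisfied.
The claimed |C| lies below the Hamming bound.


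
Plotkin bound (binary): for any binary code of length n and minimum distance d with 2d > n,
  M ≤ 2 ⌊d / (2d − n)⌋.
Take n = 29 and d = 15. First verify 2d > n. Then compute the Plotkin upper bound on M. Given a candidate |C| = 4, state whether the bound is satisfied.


Plotkin bound M ≤ 30; given |C| = 4 ≤ bound (satisfied).

Check applicability: 2d = 30, n = 29.
2d − n = 1 > 0, so Plotkin applies.
Compute d/(2d−n) = 15/1 ≈ 15.0000.
⌊d/(2d−n)⌋ = 15.
Plotkin bound: M ≤ 2·15 = 30.
Given |C| = 4, check: satisfied.
This |C| is below the Plotkin bound.


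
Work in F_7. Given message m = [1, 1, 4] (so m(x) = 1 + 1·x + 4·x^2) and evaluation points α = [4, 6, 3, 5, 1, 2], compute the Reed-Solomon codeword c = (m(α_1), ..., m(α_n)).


c = [6, 4, 5, 1, 6, 5]

Message polynomial: m(x) = 1 + 1·x + 4·x^2 (mod 7).
For each evaluation point α_i, compute m(α_i) mod 7:
  α_1 = 4: Horner steps 4 → 3 → 6, so m(4) = 6.
  α_2 = 6: Horner steps 4 → 4 → 4, so m(6) = 4.
  α_3 = 3: Horner steps 4 → 6 → 5, so m(3) = 5.
  α_4 = 5: Horner steps 4 → 0 → 1, so m(5) = 1.
  α_5 = 1: Horner steps 4 → 5 → 6, so m(1) = 6.
  α_6 = 2: Horner steps 4 → 2 → 5, so m(2) = 5.
Codeword c = [6, 4, 5, 1, 6, 5] ∈ F_7^6.


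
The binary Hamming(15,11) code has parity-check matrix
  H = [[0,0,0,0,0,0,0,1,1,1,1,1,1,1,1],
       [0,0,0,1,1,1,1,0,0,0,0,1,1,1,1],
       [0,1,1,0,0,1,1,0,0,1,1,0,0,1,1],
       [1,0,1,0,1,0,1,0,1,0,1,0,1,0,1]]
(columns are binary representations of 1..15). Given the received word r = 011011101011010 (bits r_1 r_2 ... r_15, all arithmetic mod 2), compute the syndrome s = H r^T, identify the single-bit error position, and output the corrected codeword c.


s = (0, 1, 0, 1)^T, error position = 5, corrected codeword c = 011001101011010

Compute s = H r^T mod 2 one row at a time:
  s_1 = 0 + 1 + 0 + 1 + 1 + 0 + 1 + 0 = 4 ≡ 0 (mod 2).
  s_2 = 0 + 1 + 1 + 1 + 1 + 0 + 1 + 0 = 5 ≡ 1 (mod 2).
  s_3 = 1 + 1 + 1 + 1 + 0 + 1 + 1 + 0 = 6 ≡ 0 (mod 2).
  s_4 = 0 + 1 + 1 + 1 + 1 + 1 + 0 + 0 = 5 ≡ 1 (mod 2).
s = (0, 1, 0, 1)^T — this equals column 5 of H (binary 0101), so error is at position 5.
Correct: flip bit 5 of r = 011011101011010 to get c = 011001101011010.


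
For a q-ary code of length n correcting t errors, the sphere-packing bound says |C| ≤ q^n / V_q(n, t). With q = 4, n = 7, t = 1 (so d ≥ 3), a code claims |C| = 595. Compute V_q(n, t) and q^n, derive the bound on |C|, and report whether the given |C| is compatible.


V_q(n, t) = 22, q^n = 16384, Hamming bound = 744, |C| = 595 ≤ bound (satisfied).

Step 1: Compute V_q(n, t) = Σ_{j=0}^1 C(n, j) (q−1)^j.
  j = 0: C(7,0)·(3)^0 = 1·1 = 1.
  j = 1: C(7,1)·(3)^1 = 7·3 = 21.
  V_q(n, t) = 1 + 21 = 22.
Step 2: q^n = 4^7 = 16384.
Step 3: Hamming bound ⌊q^n / V_q(n,t)⌋ = ⌊16384/22⌋ = 744.
Step 4: Compare |C| = 595 to 744: satisfied.
The claimed |C| lies below the Hamming bound.


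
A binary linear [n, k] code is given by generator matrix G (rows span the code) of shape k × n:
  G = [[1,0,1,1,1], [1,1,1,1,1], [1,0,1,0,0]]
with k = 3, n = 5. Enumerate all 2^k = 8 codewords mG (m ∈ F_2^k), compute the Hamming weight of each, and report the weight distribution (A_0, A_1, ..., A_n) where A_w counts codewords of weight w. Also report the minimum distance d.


Weight distribution: A_0 = 1, A_1 = 1, A_2 = 2, A_3 = 2, A_4 = 1, A_5 = 1. Minimum distance d = 1.

Enumerate all 2^3 = 8 messages m ∈ F_2^3.
For each, compute codeword c = mG in F_2^5, then tally its weight.
  m = 000 → c = 00000, weight = 0.
  m = 100 → c = 10111, weight = 4.
  m = 010 → c = 11111, weight = 5.
  m = 110 → c = 01000, weight = 1.
  m = 001 → c = 10100, weight = 2.
  m = 101 → c = 00011, weight = 2.
  m = 011 → c = 01011, weight = 3.
  m = 111 → c = 11100, weight = 3.
Tally weights:
  weight 0: 1 codewords.
  weight 1: 1 codewords.
  weight 2: 2 codewords.
  weight 3: 2 codewords.
  weight 4: 1 codewords.
  weight 5: 1 codewords.
Minimum distance d = smallest w > 0 with A_w > 0 = 1.
Sanity: Σ A_w = 8 = 2^3 = 8 ✓.


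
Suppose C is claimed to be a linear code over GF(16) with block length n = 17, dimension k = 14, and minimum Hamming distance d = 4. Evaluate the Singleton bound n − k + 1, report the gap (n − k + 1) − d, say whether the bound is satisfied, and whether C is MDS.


Singleton RHS = n − k + 1 = 4, slack = 0, bound satisfied, MDS.

Singleton bound: d ≤ n − k + 1.
Here n = 17, k = 14, so n − k + 1 = 4.
Given d = 4, check d ≤ 4: YES.
Slack = (n − k + 1) − d = 0.
The code is MDS (slack = 0).
Description: the claimed parameters are [17, 14, 4]_16; such a code would be MDS (meets Singleton bound).


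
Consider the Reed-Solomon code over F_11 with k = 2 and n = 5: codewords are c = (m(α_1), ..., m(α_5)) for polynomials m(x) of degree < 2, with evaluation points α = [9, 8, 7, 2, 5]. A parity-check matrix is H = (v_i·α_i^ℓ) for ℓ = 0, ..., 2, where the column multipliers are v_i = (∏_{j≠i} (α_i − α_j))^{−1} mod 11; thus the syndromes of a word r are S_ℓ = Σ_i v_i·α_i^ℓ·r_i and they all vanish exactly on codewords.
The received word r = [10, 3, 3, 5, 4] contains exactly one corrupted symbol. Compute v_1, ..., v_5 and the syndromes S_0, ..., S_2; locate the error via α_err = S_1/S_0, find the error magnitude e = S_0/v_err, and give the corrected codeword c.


S = (2, 3, 10), error at position 3, error magnitude e = 7, c = [10, 3, 7, 5, 4].

Step 1: column multipliers v_i = (∏_{j≠i}(α_i − α_j))^{−1} mod 11.
  i = 1 (α = 9): (9−8)(9−7)(9−2)(9−5) = 1·2·7·4 = 56 ≡ 1, so v_1 = 1^{−1} = 1 (mod 11).
  i = 2 (α = 8): (8−9)(8−7)(8−2)(8−5) = (−1)·1·6·3 = −18 ≡ 4, so v_2 = 4^{−1} = 3 (mod 11).
  i = 3 (α = 7): (7−9)(7−8)(7−2)(7−5) = (−2)·(−1)·5·2 = 20 ≡ 9, so v_3 = 9^{−1} = 5 (mod 11).
  i = 4 (α = 2): (2−9)(2−8)(2−7)(2−5) = (−7)·(−6)·(−5)·(−3) = 630 ≡ 3, so v_4 = 3^{−1} = 4 (mod 11).
  i = 5 (α = 5): (5−9)(5−8)(5−7)(5−2) = (−4)·(−3)·(−2)·3 = −72 ≡ 5, so v_5 = 5^{−1} = 9 (mod 11).
  v = [1, 3, 5, 4, 9].
Step 2: syndromes of r = [10, 3, 3, 5, 4] (all sums mod 11).
  S_0 = Σ v_i r_i = 1·10 + 3·3 + 5·3 + 4·5 + 9·4 = 90 ≡ 2.
  S_1 = Σ v_i α_i r_i = 1·9·10 + 3·8·3 + 5·7·3 + 4·2·5 + 9·5·4 = 487 ≡ 3.
  α_i^2 mod 11 = [4, 9, 5, 4, 3].
  S_2 = Σ v_i α_i^2 r_i = 1·4·10 + 3·9·3 + 5·5·3 + 4·4·5 + 9·3·4 = 384 ≡ 10.
  S = (2, 3, 10) ≠ 0, so r is not a codeword (an error is present).
Step 3: locate the error. For a single error e at position i, S_ℓ = v_i·e·α_i^ℓ, so α_err = S_1/S_0.
  S_0^{−1} = 2^{−1} = 6 (mod 11), so α_err = 3·6 = 18 ≡ 7 = α_3. Error position i = 3.
  Consistency check: S_2/S_1 = 10·4 = 40 ≡ 7 = α_err ✓ (single-error assumption holds).
Step 4: error magnitude e = S_0/v_3 = S_0·∏_{j≠3}(α_3 − α_j) = 2·9 = 18 ≡ 7 (mod 11).
Step 5: correct position 3: c_3 = r_3 − e = 3 − 7 ≡ 7 (mod 11). Hence c = [10, 3, 7, 5, 4].
  Check: interpolating c through the α_i gives m(x) = 2 + 7·x (degree < 2) with m(α_i) = c_i for every i, so c is indeed a codeword.


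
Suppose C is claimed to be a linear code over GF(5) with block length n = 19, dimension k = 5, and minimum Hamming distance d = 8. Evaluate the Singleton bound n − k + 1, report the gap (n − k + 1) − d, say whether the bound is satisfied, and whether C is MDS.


Singleton RHS = n − k + 1 = 15, slack = 7, bound satisfied, not MDS.

Singleton bound: d ≤ n − k + 1.
Here n = 19, k = 5, so n − k + 1 = 15.
Given d = 8, check d ≤ 15: YES.
Slack = (n − k + 1) − d = 7.
The code is NOT MDS (slack = 7 > 0).
Description: the claimed parameters are [19, 5, 8]_5; such a code would be non-MDS.


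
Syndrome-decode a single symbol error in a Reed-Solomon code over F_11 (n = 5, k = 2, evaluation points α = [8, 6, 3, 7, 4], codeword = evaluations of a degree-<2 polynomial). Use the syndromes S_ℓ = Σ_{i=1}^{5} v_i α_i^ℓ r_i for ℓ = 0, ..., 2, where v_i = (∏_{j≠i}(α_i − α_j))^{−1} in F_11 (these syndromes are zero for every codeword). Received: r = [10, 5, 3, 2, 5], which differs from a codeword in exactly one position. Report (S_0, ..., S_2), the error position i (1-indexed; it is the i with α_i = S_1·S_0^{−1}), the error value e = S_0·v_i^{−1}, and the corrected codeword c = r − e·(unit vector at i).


S = (3, 1, 4), error at position 5, error magnitude e = 5, c = [10, 5, 3, 2, 0].

Step 1: column multipliers v_i = (∏_{j≠i}(α_i − α_j))^{−1} mod 11.
  i = 1 (α = 8): (8−6)(8−3)(8−7)(8−4) = 2·5·1·4 = 40 ≡ 7, so v_1 = 7^{−1} = 8 (mod 11).
  i = 2 (α = 6): (6−8)(6−3)(6−7)(6−4) = (−2)·3·(−1)·2 = 12 ≡ 1, so v_2 = 1^{−1} = 1 (mod 11).
  i = 3 (α = 3): (3−8)(3−6)(3−7)(3−4) = (−5)·(−3)·(−4)·(−1) = 60 ≡ 5, so v_3 = 5^{−1} = 9 (mod 11).
  i = 4 (α = 7): (7−8)(7−6)(7−3)(7−4) = (−1)·1·4·3 = −12 ≡ 10, so v_4 = 10^{−1} = 10 (mod 11).
  i = 5 (α = 4): (4−8)(4−6)(4−3)(4−7) = (−4)·(−2)·1·(−3) = −24 ≡ 9, so v_5 = 9^{−1} = 5 (mod 11).
  v = [8, 1, 9, 10, 5].
Step 2: syndromes of r = [10, 5, 3, 2, 5] (all sums mod 11).
  S_0 = Σ v_i r_i = 8·10 + 1·5 + 9·3 + 10·2 + 5·5 = 157 ≡ 3.
  S_1 = Σ v_i α_i r_i = 8·8·10 + 1·6·5 + 9·3·3 + 10·7·2 + 5·4·5 = 991 ≡ 1.
  α_i^2 mod 11 = [9, 3, 9, 5, 5].
  S_2 = Σ v_i α_i^2 r_i = 8·9·10 + 1·3·5 + 9·9·3 + 10·5·2 + 5·5·5 = 1203 ≡ 4.
  S = (3, 1, 4) ≠ 0, so r is not a codeword (an error is present).
Step 3: locate the error. For a single error e at position i, S_ℓ = v_i·e·α_i^ℓ, so α_err = S_1/S_0.
  S_0^{−1} = 3^{−1} = 4 (mod 11), so α_err = 1·4 = 4 ≡ 4 = α_5. Error position i = 5.
  Consistency check: S_2/S_1 = 4·1 = 4 ≡ 4 = α_err ✓ (single-error assumption holds).
Step 4: error magnitude e = S_0/v_5 = S_0·∏_{j≠5}(α_5 − α_j) = 3·9 = 27 ≡ 5 (mod 11).
Step 5: correct position 5: c_5 = r_5 − e = 5 − 5 ≡ 0 (mod 11). Hence c = [10, 5, 3, 2, 0].
  Check: interpolating c through the α_i gives m(x) = 1 + 8·x (degree < 2) with m(α_i) = c_i for every i, so c is indeed a codeword.


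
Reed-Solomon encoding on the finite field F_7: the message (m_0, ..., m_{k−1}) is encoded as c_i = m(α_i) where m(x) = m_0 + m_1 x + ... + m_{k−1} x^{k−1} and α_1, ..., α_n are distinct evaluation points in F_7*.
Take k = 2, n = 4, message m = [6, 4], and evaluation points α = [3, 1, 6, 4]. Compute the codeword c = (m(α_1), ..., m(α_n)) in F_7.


c = [4, 3, 2, 1]

Message polynomial: m(x) = 6 + 4·x (mod 7).
For each evaluation point α_i, compute m(α_i) mod 7:
  α_1 = 3: Horner steps 4 → 4, so m(3) = 4.
  α_2 = 1: Horner steps 4 → 3, so m(1) = 3.
  α_3 = 6: Horner steps 4 → 2, so m(6) = 2.
  α_4 = 4: Horner steps 4 → 1, so m(4) = 1.
Codeword c = [4, 3, 2, 1] ∈ F_7^4.


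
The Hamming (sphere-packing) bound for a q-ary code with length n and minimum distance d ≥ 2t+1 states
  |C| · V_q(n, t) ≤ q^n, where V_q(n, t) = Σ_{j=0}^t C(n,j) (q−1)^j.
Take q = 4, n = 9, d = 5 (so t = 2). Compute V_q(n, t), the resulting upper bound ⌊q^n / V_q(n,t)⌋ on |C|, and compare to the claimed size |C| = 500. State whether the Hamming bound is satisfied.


V_q(n, t) = 352, q^n = 262144, Hamming bound = 744, |C| = 500 ≤ bound (satisfied).

Step 1: Compute V_q(n, t) = Σ_{j=0}^2 C(n, j) (q−1)^j.
  j = 0: C(9,0)·(3)^0 = 1·1 = 1.
  j = 1: C(9,1)·(3)^1 = 9·3 = 27.
  j = 2: C(9,2)·(3)^2 = 36·9 = 324.
  V_q(n, t) = 1 + 27 + 324 = 352.
Step 2: q^n = 4^9 = 262144.
Step 3: Hamming bound ⌊q^n / V_q(n,t)⌋ = ⌊262144/352⌋ = 744.
Step 4: Compare |C| = 500 to 744: satisfied.
The claimed |C| lies below the Hamming bound.


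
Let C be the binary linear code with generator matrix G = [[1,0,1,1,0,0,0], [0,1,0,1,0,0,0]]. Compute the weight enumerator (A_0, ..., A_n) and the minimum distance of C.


Weight distribution: A_0 = 1, A_2 = 1, A_3 = 2. Minimum distance d = 2.

Enumerate all 2^2 = 4 messages m ∈ F_2^2.
For each, compute codeword c = mG in F_2^7, then tally its weight.
  m = 00 → c = 0000000, weight = 0.
  m = 10 → c = 1011000, weight = 3.
  m = 01 → c = 0101000, weight = 2.
  m = 11 → c = 1110000, weight = 3.
Tally weights:
  weight 0: 1 codewords.
  weight 2: 1 codewords.
  weight 3: 2 codewords.
Minimum distance d = smallest w > 0 with A_w > 0 = 2.
Sanity: Σ A_w = 4 = 2^2 = 4 ✓.


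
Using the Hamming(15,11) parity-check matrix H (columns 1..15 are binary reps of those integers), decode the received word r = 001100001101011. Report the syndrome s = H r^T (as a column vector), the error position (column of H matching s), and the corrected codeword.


s = (1, 0, 0, 1)^T, error position = 9, corrected codeword c = 001100000101011

Compute s = H r^T mod 2 one row at a time:
  s_1 = 0 + 1 + 1 + 0 + 1 + 0 + 1 + 1 = 5 ≡ 1 (mod 2).
  s_2 = 1 + 0 + 0 + 0 + 1 + 0 + 1 + 1 = 4 ≡ 0 (mod 2).
  s_3 = 0 + 1 + 0 + 0 + 1 + 0 + 1 + 1 = 4 ≡ 0 (mod 2).
  s_4 = 0 + 1 + 0 + 0 + 1 + 0 + 0 + 1 = 3 ≡ 1 (mod 2).
s = (1, 0, 0, 1)^T — this equals column 9 of H (binary 1001), so error is at position 9.
Correct: flip bit 9 of r = 001100001101011 to get c = 001100000101011.


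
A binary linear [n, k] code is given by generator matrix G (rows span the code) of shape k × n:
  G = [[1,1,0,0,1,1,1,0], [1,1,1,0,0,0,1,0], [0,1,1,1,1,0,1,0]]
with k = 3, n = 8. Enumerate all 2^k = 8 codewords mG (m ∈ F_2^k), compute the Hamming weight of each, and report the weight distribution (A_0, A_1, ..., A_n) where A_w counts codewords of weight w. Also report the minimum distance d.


Weight distribution: A_0 = 1, A_3 = 2, A_4 = 3, A_5 = 2. Minimum distance d = 3.

Enumerate all 2^3 = 8 messages m ∈ F_2^3.
For each, compute codeword c = mG in F_2^8, then tally its weight.
  m = 000 → c = 00000000, weight = 0.
  m = 100 → c = 11001110, weight = 5.
  m = 010 → c = 11100010, weight = 4.
  m = 110 → c = 00101100, weight = 3.
  m = 001 → c = 01111010, weight = 5.
  m = 101 → c = 10110100, weight = 4.
  m = 011 → c = 10011000, weight = 3.
  m = 111 → c = 01010110, weight = 4.
Tally weights:
  weight 0: 1 codewords.
  weight 3: 2 codewords.
  weight 4: 3 codewords.
  weight 5: 2 codewords.
Minimum distance d = smallest w > 0 with A_w > 0 = 3.
Sanity: Σ A_w = 8 = 2^3 = 8 ✓.


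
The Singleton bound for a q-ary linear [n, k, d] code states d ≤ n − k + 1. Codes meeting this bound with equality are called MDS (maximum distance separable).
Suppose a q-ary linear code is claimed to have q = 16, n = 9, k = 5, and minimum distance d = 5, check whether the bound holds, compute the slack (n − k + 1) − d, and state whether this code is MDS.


Singleton RHS = n − k + 1 = 5, slack = 0, bound satisfied, MDS.

Singleton bound: d ≤ n − k + 1.
Here n = 9, k = 5, so n − k + 1 = 5.
Given d = 5, check d ≤ 5: YES.
Slack = (n − k + 1) − d = 0.
The code is MDS (slack = 0).
Description: the claimed parameters are [9, 5, 5]_16; such a code would be MDS (meets Singleton bound).


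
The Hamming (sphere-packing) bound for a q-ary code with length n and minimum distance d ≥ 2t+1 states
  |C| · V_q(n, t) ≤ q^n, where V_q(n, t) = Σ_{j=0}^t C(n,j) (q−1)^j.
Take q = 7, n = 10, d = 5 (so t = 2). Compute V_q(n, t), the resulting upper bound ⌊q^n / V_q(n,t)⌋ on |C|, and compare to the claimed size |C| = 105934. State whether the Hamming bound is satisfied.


V_q(n, t) = 1681, q^n = 282475249, Hamming bound = 168040, |C| = 105934 ≤ bound (satisfied).

Step 1: Compute V_q(n, t) = Σ_{j=0}^2 C(n, j) (q−1)^j.
  j = 0: C(10,0)·(6)^0 = 1·1 = 1.
  j = 1: C(10,1)·(6)^1 = 10·6 = 60.
  j = 2: C(10,2)·(6)^2 = 45·36 = 1620.
  V_q(n, t) = 1 + 60 + 1620 = 1681.
Step 2: q^n = 7^10 = 282475249.
Step 3: Hamming bound ⌊q^n / V_q(n,t)⌋ = ⌊282475249/1681⌋ = 168040.
Step 4: Compare |C| = 105934 to 168040: satisfied.
The claimed |C| lies below the Hamming bound.


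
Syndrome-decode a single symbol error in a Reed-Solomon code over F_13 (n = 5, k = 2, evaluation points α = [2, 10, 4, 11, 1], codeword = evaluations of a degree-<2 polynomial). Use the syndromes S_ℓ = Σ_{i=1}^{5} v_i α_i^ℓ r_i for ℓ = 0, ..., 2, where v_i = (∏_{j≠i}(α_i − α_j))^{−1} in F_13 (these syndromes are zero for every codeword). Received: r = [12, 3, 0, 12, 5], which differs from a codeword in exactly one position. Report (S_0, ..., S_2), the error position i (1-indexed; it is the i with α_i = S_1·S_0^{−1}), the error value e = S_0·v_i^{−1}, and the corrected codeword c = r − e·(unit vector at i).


S = (9, 8, 10), error at position 4, error magnitude e = 2, c = [12, 3, 0, 10, 5].

Step 1: column multipliers v_i = (∏_{j≠i}(α_i − α_j))^{−1} mod 13.
  i = 1 (α = 2): (2−10)(2−4)(2−11)(2−1) = (−8)·(−2)·(−9)·1 = −144 ≡ 12, so v_1 = 12^{−1} = 12 (mod 13).
  i = 2 (α = 10): (10−2)(10−4)(10−11)(10−1) = 8·6·(−1)·9 = −432 ≡ 10, so v_2 = 10^{−1} = 4 (mod 13).
  i = 3 (α = 4): (4−2)(4−10)(4−11)(4−1) = 2·(−6)·(−7)·3 = 252 ≡ 5, so v_3 = 5^{−1} = 8 (mod 13).
  i = 4 (α = 11): (11−2)(11−10)(11−4)(11−1) = 9·1·7·10 = 630 ≡ 6, so v_4 = 6^{−1} = 11 (mod 13).
  i = 5 (α = 1): (1−2)(1−10)(1−4)(1−11) = (−1)·(−9)·(−3)·(−10) = 270 ≡ 10, so v_5 = 10^{−1} = 4 (mod 13).
  v = [12, 4, 8, 11, 4].
Step 2: syndromes of r = [12, 3, 0, 12, 5] (all sums mod 13).
  S_0 = Σ v_i r_i = 12·12 + 4·3 + 8·0 + 11·12 + 4·5 = 308 ≡ 9.
  S_1 = Σ v_i α_i r_i = 12·2·12 + 4·10·3 + 8·4·0 + 11·11·12 + 4·1·5 = 1880 ≡ 8.
  α_i^2 mod 13 = [4, 9, 3, 4, 1].
  S_2 = Σ v_i α_i^2 r_i = 12·4·12 + 4·9·3 + 8·3·0 + 11·4·12 + 4·1·5 = 1232 ≡ 10.
  S = (9, 8, 10) ≠ 0, so r is not a codeword (an error is present).
Step 3: locate the error. For a single error e at position i, S_ℓ = v_i·e·α_i^ℓ, so α_err = S_1/S_0.
  S_0^{−1} = 9^{−1} = 3 (mod 13), so α_err = 8·3 = 24 ≡ 11 = α_4. Error position i = 4.
  Consistency check: S_2/S_1 = 10·5 = 50 ≡ 11 = α_err ✓ (single-error assumption holds).
Step 4: error magnitude e = S_0/v_4 = S_0·∏_{j≠4}(α_4 − α_j) = 9·6 = 54 ≡ 2 (mod 13).
Step 5: correct position 4: c_4 = r_4 − e = 12 − 2 ≡ 10 (mod 13). Hence c = [12, 3, 0, 10, 5].
  Check: interpolating c through the α_i gives m(x) = 11 + 7·x (degree < 2) with m(α_i) = c_i for every i, so c is indeed a codeword.


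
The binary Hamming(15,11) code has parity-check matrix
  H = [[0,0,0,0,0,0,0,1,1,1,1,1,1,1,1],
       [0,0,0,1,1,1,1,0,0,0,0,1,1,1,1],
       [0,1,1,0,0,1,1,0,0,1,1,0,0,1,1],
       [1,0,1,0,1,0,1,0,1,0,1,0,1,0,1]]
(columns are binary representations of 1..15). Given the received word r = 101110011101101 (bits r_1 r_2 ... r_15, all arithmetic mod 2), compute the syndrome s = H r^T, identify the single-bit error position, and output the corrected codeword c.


s = (0, 1, 1, 0)^T, error position = 6, corrected codeword c = 101111011101101

Compute s = H r^T mod 2 one row at a time:
  s_1 = 1 + 1 + 1 + 0 + 1 + 1 + 0 + 1 = 6 ≡ 0 (mod 2).
  s_2 = 1 + 1 + 0 + 0 + 1 + 1 + 0 + 1 = 5 ≡ 1 (mod 2).
  s_3 = 0 + 1 + 0 + 0 + 1 + 0 + 0 + 1 = 3 ≡ 1 (mod 2).
  s_4 = 1 + 1 + 1 + 0 + 1 + 0 + 1 + 1 = 6 ≡ 0 (mod 2).
s = (0, 1, 1, 0)^T — this equals column 6 of H (binary 0110), so error is at position 6.
Correct: flip bit 6 of r = 101110011101101 to get c = 101111011101101.


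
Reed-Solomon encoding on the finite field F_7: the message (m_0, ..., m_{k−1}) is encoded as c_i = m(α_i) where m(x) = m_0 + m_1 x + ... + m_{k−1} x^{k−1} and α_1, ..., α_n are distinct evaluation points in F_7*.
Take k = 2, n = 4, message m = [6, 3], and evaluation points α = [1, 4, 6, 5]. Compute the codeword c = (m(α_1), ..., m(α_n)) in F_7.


c = [2, 4, 3, 0]

Message polynomial: m(x) = 6 + 3·x (mod 7).
For each evaluation point α_i, compute m(α_i) mod 7:
  α_1 = 1: Horner steps 3 → 2, so m(1) = 2.
  α_2 = 4: Horner steps 3 → 4, so m(4) = 4.
  α_3 = 6: Horner steps 3 → 3, so m(6) = 3.
  α_4 = 5: Horner steps 3 → 0, so m(5) = 0.
Codeword c = [2, 4, 3, 0] ∈ F_7^4.


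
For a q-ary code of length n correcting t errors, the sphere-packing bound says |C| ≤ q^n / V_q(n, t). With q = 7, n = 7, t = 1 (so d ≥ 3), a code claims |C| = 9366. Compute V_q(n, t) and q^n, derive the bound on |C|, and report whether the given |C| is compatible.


V_q(n, t) = 43, q^n = 823543, Hamming bound = 19152, |C| = 9366 ≤ bound (satisfied).

Step 1: Compute V_q(n, t) = Σ_{j=0}^1 C(n, j) (q−1)^j.
  j = 0: C(7,0)·(6)^0 = 1·1 = 1.
  j = 1: C(7,1)·(6)^1 = 7·6 = 42.
  V_q(n, t) = 1 + 42 = 43.
Step 2: q^n = 7^7 = 823543.
Step 3: Hamming bound ⌊q^n / V_q(n,t)⌋ = ⌊823543/43⌋ = 19152.
Step 4: Compare |C| = 9366 to 19152: satisfied.
The claimed |C| lies below the Hamming bound.


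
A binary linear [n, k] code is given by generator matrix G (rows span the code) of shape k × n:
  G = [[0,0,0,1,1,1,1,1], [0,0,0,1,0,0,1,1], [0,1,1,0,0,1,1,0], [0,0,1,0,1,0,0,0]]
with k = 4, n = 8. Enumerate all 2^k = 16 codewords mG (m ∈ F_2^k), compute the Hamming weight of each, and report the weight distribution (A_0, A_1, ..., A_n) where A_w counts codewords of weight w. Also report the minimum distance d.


Weight distribution: A_0 = 1, A_2 = 4, A_3 = 2, A_4 = 3, A_5 = 6. Minimum distance d = 2.

Enumerate all 2^4 = 16 messages m ∈ F_2^4.
For each, compute codeword c = mG in F_2^8, then tally its weight.
  m = 0000 → c = 00000000, weight = 0.
  m = 1000 → c = 00011111, weight = 5.
  m = 0100 → c = 00010011, weight = 3.
  m = 1100 → c = 00001100, weight = 2.
  m = 0010 → c = 01100110, weight = 4.
  m = 1010 → c = 01111001, weight = 5.
  m = 0110 → c = 01110101, weight = 5.
  m = 1110 → c = 01101010, weight = 4.
  m = 0001 → c = 00101000, weight = 2.
  m = 1001 → c = 00110111, weight = 5.
  m = 0101 → c = 00111011, weight = 5.
  m = 1101 → c = 00100100, weight = 2.
  m = 0011 → c = 01001110, weight = 4.
  m = 1011 → c = 01010001, weight = 3.
  m = 0111 → c = 01011101, weight = 5.
  m = 1111 → c = 01000010, weight = 2.
Tally weights:
  weight 0: 1 codewords.
  weight 2: 4 codewords.
  weight 3: 2 codewords.
  weight 4: 3 codewords.
  weight 5: 6 codewords.
Minimum distance d = smallest w > 0 with A_w > 0 = 2.
Sanity: Σ A_w = 16 = 2^4 = 16 ✓.


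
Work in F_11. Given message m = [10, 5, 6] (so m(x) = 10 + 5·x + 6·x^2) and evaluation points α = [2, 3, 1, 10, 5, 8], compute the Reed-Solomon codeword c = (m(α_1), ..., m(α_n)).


c = [0, 2, 10, 0, 9, 5]

Message polynomial: m(x) = 10 + 5·x + 6·x^2 (mod 11).
For each evaluation point α_i, compute m(α_i) mod 11:
  α_1 = 2: Horner steps 6 → 6 → 0, so m(2) = 0.
  α_2 = 3: Horner steps 6 → 1 → 2, so m(3) = 2.
  α_3 = 1: Horner steps 6 → 0 → 10, so m(1) = 10.
  α_4 = 10: Horner steps 6 → 10 → 0, so m(10) = 0.
  α_5 = 5: Horner steps 6 → 2 → 9, so m(5) = 9.
  α_6 = 8: Horner steps 6 → 9 → 5, so m(8) = 5.
Codeword c = [0, 2, 10, 0, 9, 5] ∈ F_11^6.


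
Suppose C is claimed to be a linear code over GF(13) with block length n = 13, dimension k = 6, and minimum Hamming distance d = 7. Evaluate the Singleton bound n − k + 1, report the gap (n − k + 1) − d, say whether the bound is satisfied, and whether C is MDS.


Singleton RHS = n − k + 1 = 8, slack = 1, bound satisfied, not MDS.

Singleton bound: d ≤ n − k + 1.
Here n = 13, k = 6, so n − k + 1 = 8.
Given d = 7, check d ≤ 8: YES.
Slack = (n − k + 1) − d = 1.
The code is NOT MDS (slack = 1 > 0).
Description: the claimed parameters are [13, 6, 7]_13; such a code would be non-MDS.


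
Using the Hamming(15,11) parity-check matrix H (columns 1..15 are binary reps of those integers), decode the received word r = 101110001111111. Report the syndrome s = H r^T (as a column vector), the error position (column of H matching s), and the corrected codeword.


s = (1, 0, 1, 1)^T, error position = 11, corrected codeword c = 101110001101111

Compute s = H r^T mod 2 one row at a time:
  s_1 = 0 + 1 + 1 + 1 + 1 + 1 + 1 + 1 = 7 ≡ 1 (mod 2).
  s_2 = 1 + 1 + 0 + 0 + 1 + 1 + 1 + 1 = 6 ≡ 0 (mod 2).
  s_3 = 0 + 1 + 0 + 0 + 1 + 1 + 1 + 1 = 5 ≡ 1 (mod 2).
  s_4 = 1 + 1 + 1 + 0 + 1 + 1 + 1 + 1 = 7 ≡ 1 (mod 2).
s = (1, 0, 1, 1)^T — this equals column 11 of H (binary 1011), so error is at position 11.
Correct: flip bit 11 of r = 101110001111111 to get c = 101110001101111.


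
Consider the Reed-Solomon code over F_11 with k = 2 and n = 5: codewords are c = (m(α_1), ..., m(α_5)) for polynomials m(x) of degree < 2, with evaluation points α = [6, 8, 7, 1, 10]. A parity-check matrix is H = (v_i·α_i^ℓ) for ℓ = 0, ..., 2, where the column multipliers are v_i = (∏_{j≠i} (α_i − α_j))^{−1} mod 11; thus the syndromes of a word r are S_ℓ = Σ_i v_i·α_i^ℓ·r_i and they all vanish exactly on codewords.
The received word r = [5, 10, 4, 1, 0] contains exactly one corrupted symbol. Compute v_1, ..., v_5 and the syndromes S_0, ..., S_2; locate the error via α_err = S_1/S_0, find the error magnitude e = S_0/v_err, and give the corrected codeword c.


S = (10, 5, 8), error at position 1, error magnitude e = 7, c = [9, 10, 4, 1, 0].

Step 1: column multipliers v_i = (∏_{j≠i}(α_i − α_j))^{−1} mod 11.
  i = 1 (α = 6): (6−8)(6−7)(6−1)(6−10) = (−2)·(−1)·5·(−4) = −40 ≡ 4, so v_1 = 4^{−1} = 3 (mod 11).
  i = 2 (α = 8): (8−6)(8−7)(8−1)(8−10) = 2·1·7·(−2) = −28 ≡ 5, so v_2 = 5^{−1} = 9 (mod 11).
  i = 3 (α = 7): (7−6)(7−8)(7−1)(7−10) = 1·(−1)·6·(−3) = 18 ≡ 7, so v_3 = 7^{−1} = 8 (mod 11).
  i = 4 (α = 1): (1−6)(1−8)(1−7)(1−10) = (−5)·(−7)·(−6)·(−9) = 1890 ≡ 9, so v_4 = 9^{−1} = 5 (mod 11).
  i = 5 (α = 10): (10−6)(10−8)(10−7)(10−1) = 4·2·3·9 = 216 ≡ 7, so v_5 = 7^{−1} = 8 (mod 11).
  v = [3, 9, 8, 5, 8].
Step 2: syndromes of r = [5, 10, 4, 1, 0] (all sums mod 11).
  S_0 = Σ v_i r_i = 3·5 + 9·10 + 8·4 + 5·1 + 8·0 = 142 ≡ 10.
  S_1 = Σ v_i α_i r_i = 3·6·5 + 9·8·10 + 8·7·4 + 5·1·1 + 8·10·0 = 1039 ≡ 5.
  α_i^2 mod 11 = [3, 9, 5, 1, 1].
  S_2 = Σ v_i α_i^2 r_i = 3·3·5 + 9·9·10 + 8·5·4 + 5·1·1 + 8·1·0 = 1020 ≡ 8.
  S = (10, 5, 8) ≠ 0, so r is not a codeword (an error is present).
Step 3: locate the error. For a single error e at position i, S_ℓ = v_i·e·α_i^ℓ, so α_err = S_1/S_0.
  S_0^{−1} = 10^{−1} = 10 (mod 11), so α_err = 5·10 = 50 ≡ 6 = α_1. Error position i = 1.
  Consistency check: S_2/S_1 = 8·9 = 72 ≡ 6 = α_err ✓ (single-error assumption holds).
Step 4: error magnitude e = S_0/v_1 = S_0·∏_{j≠1}(α_1 − α_j) = 10·4 = 40 ≡ 7 (mod 11).
Step 5: correct position 1: c_1 = r_1 − e = 5 − 7 ≡ 9 (mod 11). Hence c = [9, 10, 4, 1, 0].
  Check: interpolating c through the α_i gives m(x) = 6 + 6·x (degree < 2) with m(α_i) = c_i for every i, so c is indeed a codeword.


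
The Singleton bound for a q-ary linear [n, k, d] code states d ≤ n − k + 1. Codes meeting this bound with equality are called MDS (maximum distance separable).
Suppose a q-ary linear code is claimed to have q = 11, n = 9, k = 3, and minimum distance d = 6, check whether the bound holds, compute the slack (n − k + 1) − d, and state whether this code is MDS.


Singleton RHS = n − k + 1 = 7, slack = 1, bound satisfied, not MDS.

Singleton bound: d ≤ n − k + 1.
Here n = 9, k = 3, so n − k + 1 = 7.
Given d = 6, check d ≤ 7: YES.
Slack = (n − k + 1) − d = 1.
The code is NOT MDS (slack = 1 > 0).
Description: the claimed parameters are [9, 3, 6]_11; such a code would be non-MDS.


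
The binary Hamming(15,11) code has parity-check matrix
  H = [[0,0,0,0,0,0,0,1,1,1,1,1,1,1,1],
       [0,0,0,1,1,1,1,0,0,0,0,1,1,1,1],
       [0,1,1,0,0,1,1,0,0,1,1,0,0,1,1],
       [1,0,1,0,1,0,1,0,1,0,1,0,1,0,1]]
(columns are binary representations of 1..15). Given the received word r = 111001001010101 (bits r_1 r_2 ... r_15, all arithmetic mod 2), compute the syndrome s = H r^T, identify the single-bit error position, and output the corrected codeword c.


s = (0, 1, 1, 0)^T, error position = 6, corrected codeword c = 111000001010101

Compute s = H r^T mod 2 one row at a time:
  s_1 = 0 + 1 + 0 + 1 + 0 + 1 + 0 + 1 = 4 ≡ 0 (mod 2).
  s_2 = 0 + 0 + 1 + 0 + 0 + 1 + 0 + 1 = 3 ≡ 1 (mod 2).
  s_3 = 1 + 1 + 1 + 0 + 0 + 1 + 0 + 1 = 5 ≡ 1 (mod 2).
  s_4 = 1 + 1 + 0 + 0 + 1 + 1 + 1 + 1 = 6 ≡ 0 (mod 2).
s = (0, 1, 1, 0)^T — this equals column 6 of H (binary 0110), so error is at position 6.
Correct: flip bit 6 of r = 111001001010101 to get c = 111000001010101.


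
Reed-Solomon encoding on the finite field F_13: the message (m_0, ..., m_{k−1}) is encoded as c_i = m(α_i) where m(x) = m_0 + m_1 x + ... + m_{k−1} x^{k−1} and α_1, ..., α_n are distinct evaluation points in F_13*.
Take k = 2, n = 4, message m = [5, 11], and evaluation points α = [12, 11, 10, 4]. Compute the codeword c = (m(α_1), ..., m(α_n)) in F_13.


c = [7, 9, 11, 10]

Message polynomial: m(x) = 5 + 11·x (mod 13).
For each evaluation point α_i, compute m(α_i) mod 13:
  α_1 = 12: Horner steps 11 → 7, so m(12) = 7.
  α_2 = 11: Horner steps 11 → 9, so m(11) = 9.
  α_3 = 10: Horner steps 11 → 11, so m(10) = 11.
  α_4 = 4: Horner steps 11 → 10, so m(4) = 10.
Codeword c = [7, 9, 11, 10] ∈ F_13^4.


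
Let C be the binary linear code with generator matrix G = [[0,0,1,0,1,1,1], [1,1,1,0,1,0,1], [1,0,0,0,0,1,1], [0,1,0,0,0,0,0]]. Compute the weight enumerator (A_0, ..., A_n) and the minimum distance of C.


Weight distribution: A_0 = 1, A_1 = 2, A_2 = 2, A_3 = 4, A_4 = 5, A_5 = 2. Minimum distance d = 1.

Enumerate all 2^4 = 16 messages m ∈ F_2^4.
For each, compute codeword c = mG in F_2^7, then tally its weight.
  m = 0000 → c = 0000000, weight = 0.
  m = 1000 → c = 0010111, weight = 4.
  m = 0100 → c = 1110101, weight = 5.
  m = 1100 → c = 1100010, weight = 3.
  m = 0010 → c = 1000011, weight = 3.
  m = 1010 → c = 1010100, weight = 3.
  m = 0110 → c = 0110110, weight = 4.
  m = 1110 → c = 0100001, weight = 2.
  m = 0001 → c = 0100000, weight = 1.
  m = 1001 → c = 0110111, weight = 5.
  m = 0101 → c = 1010101, weight = 4.
  m = 1101 → c = 1000010, weight = 2.
  m = 0011 → c = 1100011, weight = 4.
  m = 1011 → c = 1110100, weight = 4.
  m = 0111 → c = 0010110, weight = 3.
  m = 1111 → c = 0000001, weight = 1.
Tally weights:
  weight 0: 1 codewords.
  weight 1: 2 codewords.
  weight 2: 2 codewords.
  weight 3: 4 codewords.
  weight 4: 5 codewords.
  weight 5: 2 codewords.
Minimum distance d = smallest w > 0 with A_w > 0 = 1.
Sanity: Σ A_w = 16 = 2^4 = 16 ✓.
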